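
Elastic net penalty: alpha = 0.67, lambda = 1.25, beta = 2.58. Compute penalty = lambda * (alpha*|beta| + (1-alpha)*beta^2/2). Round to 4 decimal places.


Compute:
L1 = 0.67 * 2.58 = 1.7286.
L2 = 0.33 * 2.58^2 / 2 = 1.0983.
Penalty = 1.25 * (1.7286 + 1.0983) = 3.5336.

3.5336


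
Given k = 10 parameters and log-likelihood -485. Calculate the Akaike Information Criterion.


Compute:
2k = 2*10 = 20.
-2*loglik = -2*(-485) = 970.
AIC = 20 + 970 = 990.

990


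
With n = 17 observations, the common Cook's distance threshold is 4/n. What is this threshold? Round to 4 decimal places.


The threshold is 4/n.
4/17 = 0.2353.

0.2353


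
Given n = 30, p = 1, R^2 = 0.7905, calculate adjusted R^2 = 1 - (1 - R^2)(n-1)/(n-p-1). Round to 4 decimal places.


Using the formula:
(1 - 0.7905) = 0.2095.
Multiply by 29/28: 0.2095 * 29 = 6.0755, then 6.0755 / 28 = 0.2170.
Adj R^2 = 1 - 0.2170 = 0.7830.

0.7830


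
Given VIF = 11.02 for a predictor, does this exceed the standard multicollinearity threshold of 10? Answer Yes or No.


Check: VIF = 11.02 vs threshold = 10.
Since 11.02 >= 10, the answer is Yes.

Yes


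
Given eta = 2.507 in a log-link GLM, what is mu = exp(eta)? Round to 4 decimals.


The inverse log link gives:
mu = exp(2.507) = 12.2681.

12.2681


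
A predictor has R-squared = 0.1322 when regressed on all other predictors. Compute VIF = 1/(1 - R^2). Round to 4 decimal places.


VIF = 1 / (1 - 0.1322).
= 1 / 0.8678 = 1.1523.

1.1523


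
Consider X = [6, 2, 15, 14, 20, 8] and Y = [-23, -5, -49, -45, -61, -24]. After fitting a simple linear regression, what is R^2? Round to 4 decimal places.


Fit the OLS line: b0 = -1.0189, b1 = -3.0906.
SSres = 26.1887.
SStot = 2135.5000.
R^2 = 1 - 26.1887/2135.5000 = 0.9877.

0.9877


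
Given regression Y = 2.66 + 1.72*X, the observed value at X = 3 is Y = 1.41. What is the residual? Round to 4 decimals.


Fitted value at X = 3 is yhat = 2.66 + 1.72*3 = 7.8200.
Residual = 1.41 - 7.8200 = -6.4100.

-6.4100


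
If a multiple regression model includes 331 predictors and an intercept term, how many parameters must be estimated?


Each predictor gets one coefficient, plus one intercept.
Total parameters = 331 + 1 = 332.

332


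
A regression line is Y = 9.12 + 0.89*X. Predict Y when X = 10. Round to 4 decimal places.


Substitute X = 10 into the equation:
Y = 9.12 + 0.89 * 10 = 9.12 + 8.9000 = 18.0200.

18.0200


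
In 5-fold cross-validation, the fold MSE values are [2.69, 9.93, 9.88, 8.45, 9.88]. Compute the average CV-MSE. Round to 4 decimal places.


Add all fold MSEs: 40.8300.
Divide by k = 5: 40.8300/5 = 8.1660.

8.1660


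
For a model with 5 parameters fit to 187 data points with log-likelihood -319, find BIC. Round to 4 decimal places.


k * ln(n) = 5 * ln(187) = 5 * 5.231109 = 26.155545.
-2 * loglik = -2 * (-319) = 638.
BIC = 26.155545 + 638 = 664.155545, which rounds to 664.1555.

664.1555


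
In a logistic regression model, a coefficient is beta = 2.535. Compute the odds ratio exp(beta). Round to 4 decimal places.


Odds ratio = exp(beta) = exp(2.535).
= 12.6164.

12.6164


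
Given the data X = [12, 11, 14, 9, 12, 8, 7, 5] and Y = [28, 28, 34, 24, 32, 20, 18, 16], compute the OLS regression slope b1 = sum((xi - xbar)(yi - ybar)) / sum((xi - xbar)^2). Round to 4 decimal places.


The sample means are xbar = 9.7500 and ybar = 25.0000.
Compute S_xx = 63.5000 and S_xy = 136.0000.
Slope b1 = S_xy / S_xx = 136.0000 / 63.5000 = 2.1417.

2.1417


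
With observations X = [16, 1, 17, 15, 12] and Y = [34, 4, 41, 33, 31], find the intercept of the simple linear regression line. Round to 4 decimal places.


First find the slope: b1 = 2.1511.
Means: xbar = 12.2000, ybar = 28.6000.
b0 = ybar - b1 * xbar = 28.6000 - 2.1511 * 12.2000 = 2.3571.

2.3571


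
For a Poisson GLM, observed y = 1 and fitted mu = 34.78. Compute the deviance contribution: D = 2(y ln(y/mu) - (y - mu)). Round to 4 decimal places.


y/mu = 1/34.78 = 0.028752 (approx.), and ln(1/34.78) = -3.549043.
y * ln(y/mu) = 1 * -3.549043 = -3.549043.
y - mu = -33.78.
D = 2 * (-3.549043 - -33.78) = 60.461914, which rounds to 60.4619.

60.4619


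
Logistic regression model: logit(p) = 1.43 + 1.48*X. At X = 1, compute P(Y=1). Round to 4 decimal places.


Compute z = 1.43 + (1.48)(1) = 2.9100.
exp(-z) = 0.0545.
P = 1/(1 + 0.0545) = 0.9483.

0.9483


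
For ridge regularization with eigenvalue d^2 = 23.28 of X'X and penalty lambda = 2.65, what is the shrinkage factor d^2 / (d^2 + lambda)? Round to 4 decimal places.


d^2 + lambda = 23.28 + 2.65 = 25.9300.
Shrinkage factor = 23.28/25.9300 = 0.8978.

0.8978


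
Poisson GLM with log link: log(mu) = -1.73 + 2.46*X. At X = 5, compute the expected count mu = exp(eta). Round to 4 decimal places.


eta = -1.73 + 2.46 * 5 = 10.5700.
mu = exp(10.5700) = 38948.6737.

38948.6737


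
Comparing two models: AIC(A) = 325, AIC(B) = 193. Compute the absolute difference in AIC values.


Absolute difference = |325 - 193| = 132.
The model with lower AIC (B) is preferred.

132


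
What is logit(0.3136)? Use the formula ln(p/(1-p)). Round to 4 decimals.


1 - p = 0.6864.
p/(1-p) = 0.4569.
logit = ln(0.4569) = -0.7833.

-0.7833


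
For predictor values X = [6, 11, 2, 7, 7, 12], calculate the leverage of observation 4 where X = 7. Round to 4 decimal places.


n = 6, xbar = 7.5000.
SXX = sum((xi - xbar)^2) = 65.5000.
h = 1/6 + (7 - 7.5000)^2 / 65.5000 = 0.1705.

0.1705


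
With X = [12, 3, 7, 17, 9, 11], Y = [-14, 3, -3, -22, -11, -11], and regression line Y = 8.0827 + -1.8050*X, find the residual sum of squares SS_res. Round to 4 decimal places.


For each point, residual = actual - predicted.
Residuals: [-0.4227, 0.3323, 1.5523, 0.6023, -2.8377, 0.7723].
Sum of squared residuals = 11.7105.

11.7105


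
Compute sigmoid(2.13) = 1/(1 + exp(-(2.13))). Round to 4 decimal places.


Compute exp(-2.1300) = 0.1188.
Sigmoid = 1 / (1 + 0.1188) = 1 / 1.1188 = 0.8938.

0.8938


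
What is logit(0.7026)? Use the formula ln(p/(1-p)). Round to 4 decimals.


1 - p = 0.2974.
p/(1-p) = 2.3625.
logit = ln(2.3625) = 0.8597.

0.8597


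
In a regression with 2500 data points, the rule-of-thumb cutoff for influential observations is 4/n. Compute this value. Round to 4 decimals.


The threshold is 4/n.
4/2500 = 0.0016.

0.0016


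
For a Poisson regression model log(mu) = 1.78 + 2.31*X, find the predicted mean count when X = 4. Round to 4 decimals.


Compute eta = 1.78 + 2.31 * 4 = 11.0200.
Apply inverse link: mu = e^11.0200 = 61083.6796.

61083.6796


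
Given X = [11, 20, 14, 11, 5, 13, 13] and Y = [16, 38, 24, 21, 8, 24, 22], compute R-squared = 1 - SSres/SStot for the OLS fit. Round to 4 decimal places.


After computing the OLS fit (b0=-3.0000, b1=2.0000):
SSres = 18.0000, SStot = 496.8571.
R^2 = 1 - 18.0000/496.8571 = 0.9638.

0.9638


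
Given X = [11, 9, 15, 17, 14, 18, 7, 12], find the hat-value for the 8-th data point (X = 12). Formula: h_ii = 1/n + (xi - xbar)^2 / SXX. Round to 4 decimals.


Mean of X: xbar = 12.8750.
SXX = 102.8750.
For X = 12: h = 1/8 + (12 - 12.8750)^2/102.8750 = 0.1324.

0.1324


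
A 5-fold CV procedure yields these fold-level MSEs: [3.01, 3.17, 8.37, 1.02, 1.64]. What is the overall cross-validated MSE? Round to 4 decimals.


Total MSE across folds = 17.2100.
CV-MSE = 17.2100/5 = 3.4420.

3.4420


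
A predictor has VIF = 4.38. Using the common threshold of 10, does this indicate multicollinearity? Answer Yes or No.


Check: VIF = 4.38 vs threshold = 10.
Since 4.38 < 10, the answer is No.

No


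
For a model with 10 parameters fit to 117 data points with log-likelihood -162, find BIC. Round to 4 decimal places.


k * ln(n) = 10 * ln(117) = 10 * 4.762174 = 47.621740.
-2 * loglik = -2 * (-162) = 324.
BIC = 47.621740 + 324 = 371.621740, which rounds to 371.6217.

371.6217


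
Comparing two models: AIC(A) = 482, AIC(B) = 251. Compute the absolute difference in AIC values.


|AIC_A - AIC_B| = |482 - 251| = 231.
Model B is preferred (lower AIC).

231


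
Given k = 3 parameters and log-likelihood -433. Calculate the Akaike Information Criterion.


AIC = 2*3 - 2*(-433).
= 6 + 866 = 872.

872


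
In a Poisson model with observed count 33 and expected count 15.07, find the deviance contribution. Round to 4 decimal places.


y/mu = 33/15.07 = 2.189781 (approx.), and ln(33/15.07) = 0.783802.
y * ln(y/mu) = 33 * 0.783802 = 25.865466.
y - mu = 17.93.
D = 2 * (25.865466 - 17.93) = 15.870932, which rounds to 15.8709.

15.8709


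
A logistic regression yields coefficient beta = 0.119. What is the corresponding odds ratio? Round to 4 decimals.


Odds ratio = exp(beta) = exp(0.119).
= 1.1264.

1.1264


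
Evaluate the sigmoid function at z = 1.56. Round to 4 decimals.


First, exp(-1.5600) = 0.2101.
Then sigma(z) = 1/(1 + 0.2101) = 0.8264.

0.8264


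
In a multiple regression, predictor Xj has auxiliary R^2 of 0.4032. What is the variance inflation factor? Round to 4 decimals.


VIF = 1 / (1 - 0.4032).
= 1 / 0.5968 = 1.6756.

1.6756


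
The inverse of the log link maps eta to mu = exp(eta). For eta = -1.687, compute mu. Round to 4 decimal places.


Apply the inverse link:
mu = e^-1.687 = 0.1851.

0.1851


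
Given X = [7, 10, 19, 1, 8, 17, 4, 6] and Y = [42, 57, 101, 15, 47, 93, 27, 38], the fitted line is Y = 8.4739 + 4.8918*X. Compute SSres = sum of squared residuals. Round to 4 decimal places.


Compute predicted values, then residuals = yi - yhat_i.
Residuals: [-0.7165, -0.3919, -0.4181, 1.6343, -0.6083, 1.3655, -1.0411, 0.1753].
SSres = sum(residual^2) = 6.8619.

6.8619


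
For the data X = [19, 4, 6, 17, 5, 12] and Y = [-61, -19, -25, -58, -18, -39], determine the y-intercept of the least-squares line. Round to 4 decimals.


The slope is b1 = -2.9547.
Sample means are xbar = 10.5000 and ybar = -36.6667.
Intercept: b0 = -36.6667 - (-2.9547)(10.5000) = -5.6428.

-5.6428


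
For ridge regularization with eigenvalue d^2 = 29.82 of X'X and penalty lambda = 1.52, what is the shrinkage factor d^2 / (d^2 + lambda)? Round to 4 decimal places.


d^2 + lambda = 29.82 + 1.52 = 31.3400.
Shrinkage factor = 29.82/31.3400 = 0.9515.

0.9515


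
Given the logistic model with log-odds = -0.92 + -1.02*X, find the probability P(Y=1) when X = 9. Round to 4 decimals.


Linear predictor: z = -0.92 + -1.02 * 9 = -10.1000.
P = 1/(1 + exp(10.1000)) = 1/(1 + 24343.0094) = 0.0000.

0.0000


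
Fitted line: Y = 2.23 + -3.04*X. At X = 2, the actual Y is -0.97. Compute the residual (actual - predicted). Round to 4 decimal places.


Compute yhat = 2.23 + (-3.04)(2) = -3.8500.
Residual = actual - predicted = -0.97 - -3.8500 = 2.8800.

2.8800


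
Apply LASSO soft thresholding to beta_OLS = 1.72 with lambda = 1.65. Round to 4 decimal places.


|beta_OLS| = 1.72.
lambda = 1.65.
Since |beta| > lambda, coefficient = sign(beta)*(|beta| - lambda) = 0.0700.
Result = 0.0700.

0.0700


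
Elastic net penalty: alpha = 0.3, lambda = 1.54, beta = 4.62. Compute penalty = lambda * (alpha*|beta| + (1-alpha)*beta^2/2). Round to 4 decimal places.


Compute:
L1 = 0.3 * 4.62 = 1.3860.
L2 = 0.7 * 4.62^2 / 2 = 7.4705.
Penalty = 1.54 * (1.3860 + 7.4705) = 13.6391.

13.6391


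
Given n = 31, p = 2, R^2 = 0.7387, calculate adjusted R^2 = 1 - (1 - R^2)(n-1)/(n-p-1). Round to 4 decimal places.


Adjusted R^2 = 1 - (1 - R^2) * (n-1)/(n-p-1).
(1 - R^2) = 0.2613.
(n-1)/(n-p-1) = 30/28.
(1 - R^2) * (n-1) = 0.2613 * 30 = 7.8390.
Divide by (n-p-1): 7.8390 / 28 = 0.2800.
Adj R^2 = 1 - 0.2800 = 0.7200.

0.7200


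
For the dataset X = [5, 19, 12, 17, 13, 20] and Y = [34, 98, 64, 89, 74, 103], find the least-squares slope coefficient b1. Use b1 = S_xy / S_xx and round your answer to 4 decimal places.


First compute the means: xbar = 14.3333, ybar = 77.0000.
Then S_xx = sum((xi - xbar)^2) = 155.3333.
S_xy = sum((xi - xbar)(yi - ybar)) = 713.0000.
b1 = S_xy / S_xx = 713.0000 / 155.3333 = 4.5901.

4.5901


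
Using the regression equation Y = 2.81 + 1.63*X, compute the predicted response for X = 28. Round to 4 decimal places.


Substitute X = 28 into the equation:
Y = 2.81 + 1.63 * 28 = 2.81 + 45.6400 = 48.4500.

48.4500


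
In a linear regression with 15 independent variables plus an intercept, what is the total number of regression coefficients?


Each predictor gets one coefficient, plus one intercept.
Total parameters = 15 + 1 = 16.

16


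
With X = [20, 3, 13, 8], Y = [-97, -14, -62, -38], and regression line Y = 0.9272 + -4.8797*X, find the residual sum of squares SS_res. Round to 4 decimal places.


Compute predicted values, then residuals = yi - yhat_i.
Residuals: [-0.3332, -0.2881, 0.5089, 0.1104].
SSres = sum(residual^2) = 0.4652.

0.4652


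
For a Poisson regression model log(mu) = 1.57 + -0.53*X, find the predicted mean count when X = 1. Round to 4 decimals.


Compute eta = 1.57 + -0.53 * 1 = 1.0400.
Apply inverse link: mu = e^1.0400 = 2.8292.

2.8292


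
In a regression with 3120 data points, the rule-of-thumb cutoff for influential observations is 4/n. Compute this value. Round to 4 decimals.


Cook's distance cutoff = 4/n = 4/3120.
= 0.0013.

0.0013


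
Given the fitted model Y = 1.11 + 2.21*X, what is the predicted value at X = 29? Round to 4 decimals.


Plug X = 29 into Y = 1.11 + 2.21*X:
Y = 1.11 + 64.0900 = 65.2000.

65.2000


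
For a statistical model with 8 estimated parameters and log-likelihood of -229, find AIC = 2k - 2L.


AIC = 2k - 2*loglik = 2(8) - 2(-229).
= 16 + 458 = 474.

474


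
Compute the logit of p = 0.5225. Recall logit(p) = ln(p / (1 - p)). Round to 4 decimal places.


The odds are p/(1-p) = 0.5225 / 0.4775 = 1.0942.
logit(p) = ln(1.0942) = 0.0901.

0.0901


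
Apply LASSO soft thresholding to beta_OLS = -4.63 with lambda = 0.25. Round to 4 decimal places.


Absolute value: |-4.63| = 4.63.
Compare to lambda = 0.25.
Since |beta| > lambda, coefficient = sign(beta)*(|beta| - lambda) = -4.3800.

-4.3800


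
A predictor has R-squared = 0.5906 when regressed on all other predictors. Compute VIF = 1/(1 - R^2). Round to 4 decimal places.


Using VIF = 1/(1 - R^2_j):
1 - 0.5906 = 0.4094.
VIF = 2.4426.

2.4426


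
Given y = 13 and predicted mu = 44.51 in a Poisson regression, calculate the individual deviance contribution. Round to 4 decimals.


y/mu = 13/44.51 = 0.292069 (approx.), and ln(13/44.51) = -1.230765.
y * ln(y/mu) = 13 * -1.230765 = -15.999945.
y - mu = -31.51.
D = 2 * (-15.999945 - -31.51) = 31.020110, which rounds to 31.0201.

31.0201


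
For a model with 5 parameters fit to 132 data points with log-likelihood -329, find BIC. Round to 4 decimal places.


ln(132) = 4.882802.
k * ln(n) = 5 * 4.882802 = 24.414010.
-2L = 658.
BIC = 24.414010 + 658 = 682.414010, which rounds to 682.4140.

682.4140


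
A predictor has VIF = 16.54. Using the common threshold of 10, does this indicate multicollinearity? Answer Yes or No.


Check: VIF = 16.54 vs threshold = 10.
Since 16.54 >= 10, the answer is Yes.

Yes


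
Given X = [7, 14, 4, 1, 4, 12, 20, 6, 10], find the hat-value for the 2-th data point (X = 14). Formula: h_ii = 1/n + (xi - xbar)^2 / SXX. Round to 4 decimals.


Mean of X: xbar = 8.6667.
SXX = 282.0000.
For X = 14: h = 1/9 + (14 - 8.6667)^2/282.0000 = 0.2120.

0.2120


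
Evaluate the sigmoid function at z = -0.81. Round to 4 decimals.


Compute exp(0.8100) = 2.2479.
Sigmoid = 1 / (1 + 2.2479) = 1 / 3.2479 = 0.3079.

0.3079


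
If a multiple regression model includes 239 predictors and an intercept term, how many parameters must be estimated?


Including the intercept, the model has 239 predictor coefficients + 1 intercept.
Total = 240.

240


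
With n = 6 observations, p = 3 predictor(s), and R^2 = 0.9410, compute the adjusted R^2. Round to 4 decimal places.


Plug in: Adj R^2 = 1 - (1 - 0.9410) * 5/2.
= 1 - 0.0590 * 5/2
= 1 - 0.2950 / 2
= 1 - 0.1475 = 0.8525.

0.8525


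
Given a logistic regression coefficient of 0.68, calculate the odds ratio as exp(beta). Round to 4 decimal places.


exp(0.68) = 1.9739.
So the odds ratio is 1.9739.

1.9739


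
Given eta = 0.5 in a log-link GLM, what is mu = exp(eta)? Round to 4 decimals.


The inverse log link gives:
mu = exp(0.5) = 1.6487.

1.6487


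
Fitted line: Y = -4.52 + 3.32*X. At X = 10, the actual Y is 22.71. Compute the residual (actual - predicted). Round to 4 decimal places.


Fitted value at X = 10 is yhat = -4.52 + 3.32*10 = 28.6800.
Residual = 22.71 - 28.6800 = -5.9700.

-5.9700


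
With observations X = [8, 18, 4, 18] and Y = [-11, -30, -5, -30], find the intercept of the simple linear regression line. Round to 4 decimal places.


Compute b1 = -1.8158 from the OLS formula.
With xbar = 12.0000 and ybar = -19.0000, the intercept is:
b0 = -19.0000 - -1.8158 * 12.0000 = 2.7895.

2.7895


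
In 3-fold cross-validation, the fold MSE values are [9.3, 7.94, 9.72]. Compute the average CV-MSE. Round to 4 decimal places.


Sum of fold MSEs = 26.9600.
Average = 26.9600 / 3 = 8.9867.

8.9867


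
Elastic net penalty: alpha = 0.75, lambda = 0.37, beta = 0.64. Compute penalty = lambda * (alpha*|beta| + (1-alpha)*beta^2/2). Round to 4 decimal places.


Compute:
L1 = 0.75 * 0.64 = 0.4800.
L2 = 0.25 * 0.64^2 / 2 = 0.0512.
Penalty = 0.37 * (0.4800 + 0.0512) = 0.1965.

0.1965


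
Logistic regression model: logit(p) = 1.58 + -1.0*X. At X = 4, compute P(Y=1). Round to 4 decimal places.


Linear predictor: z = 1.58 + -1.0 * 4 = -2.4200.
P = 1/(1 + exp(2.4200)) = 1/(1 + 11.2459) = 0.0817.

0.0817


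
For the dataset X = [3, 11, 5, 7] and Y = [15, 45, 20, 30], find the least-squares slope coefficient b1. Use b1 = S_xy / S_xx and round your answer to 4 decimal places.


First compute the means: xbar = 6.5000, ybar = 27.5000.
Then S_xx = sum((xi - xbar)^2) = 35.0000.
S_xy = sum((xi - xbar)(yi - ybar)) = 135.0000.
b1 = S_xy / S_xx = 135.0000 / 35.0000 = 3.8571.

3.8571


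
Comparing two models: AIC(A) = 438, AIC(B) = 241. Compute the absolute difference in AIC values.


Absolute difference = |438 - 241| = 197.
The model with lower AIC (B) is preferred.

197


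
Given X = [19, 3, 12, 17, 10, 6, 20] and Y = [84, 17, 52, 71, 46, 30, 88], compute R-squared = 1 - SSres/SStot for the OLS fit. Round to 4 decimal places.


The fitted line is Y = 4.5155 + 4.0965*X.
SSres = 19.0310, SStot = 4343.7143.
R^2 = 1 - SSres/SStot = 0.9956.

0.9956


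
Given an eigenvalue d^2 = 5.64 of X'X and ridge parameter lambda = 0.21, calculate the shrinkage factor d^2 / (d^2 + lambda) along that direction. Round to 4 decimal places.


Denominator = d^2 + lambda = 5.64 + 0.21 = 5.8500.
Shrinkage = 5.64 / 5.8500 = 0.9641.

0.9641


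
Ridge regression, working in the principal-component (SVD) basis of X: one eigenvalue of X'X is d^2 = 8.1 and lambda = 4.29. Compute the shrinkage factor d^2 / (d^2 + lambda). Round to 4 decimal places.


Denominator = d^2 + lambda = 8.1 + 4.29 = 12.3900.
Shrinkage = 8.1 / 12.3900 = 0.6538.

0.6538


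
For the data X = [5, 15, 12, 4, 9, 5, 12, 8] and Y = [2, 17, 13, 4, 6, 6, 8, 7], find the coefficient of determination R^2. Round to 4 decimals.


Fit the OLS line: b0 = -1.6794, b1 = 1.0919.
SSres = 33.9327.
SStot = 166.8750.
R^2 = 1 - 33.9327/166.8750 = 0.7967.

0.7967


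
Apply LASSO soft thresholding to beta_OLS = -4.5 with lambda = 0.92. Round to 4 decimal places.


Check: |-4.5| = 4.5 vs lambda = 0.92.
Since |beta| > lambda, coefficient = sign(beta)*(|beta| - lambda) = -3.5800.
Soft-thresholded coefficient = -3.5800.

-3.5800


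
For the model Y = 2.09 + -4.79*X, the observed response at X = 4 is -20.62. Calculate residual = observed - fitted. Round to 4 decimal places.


Compute yhat = 2.09 + (-4.79)(4) = -17.0700.
Residual = actual - predicted = -20.62 - -17.0700 = -3.5500.

-3.5500


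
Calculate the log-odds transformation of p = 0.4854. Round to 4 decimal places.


Compute the odds: 0.4854/0.5146 = 0.9433.
Take the natural log: ln(0.9433) = -0.0584.

-0.0584


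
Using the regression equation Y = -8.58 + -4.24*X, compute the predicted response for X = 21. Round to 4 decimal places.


Predicted value:
Y = -8.58 + (-4.24)(21) = -8.58 + -89.0400 = -97.6200.

-97.6200


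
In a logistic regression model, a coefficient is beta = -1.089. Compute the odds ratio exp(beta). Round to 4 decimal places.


exp(-1.089) = 0.3366.
So the odds ratio is 0.3366.

0.3366


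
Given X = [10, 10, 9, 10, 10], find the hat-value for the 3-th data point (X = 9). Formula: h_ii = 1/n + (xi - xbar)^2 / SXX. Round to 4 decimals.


Mean of X: xbar = 9.8000.
SXX = 0.8000.
For X = 9: h = 1/5 + (9 - 9.8000)^2/0.8000 = 1.0000.

1.0000


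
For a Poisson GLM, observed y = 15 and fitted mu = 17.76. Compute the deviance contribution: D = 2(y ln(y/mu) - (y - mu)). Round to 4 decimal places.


Compute y*ln(y/mu) = 15*ln(15/17.76) = 15*-0.168899 = -2.533485.
y - mu = -2.76.
D = 2*(-2.533485 - (-2.76)) = 0.453030, which rounds to 0.4530.

0.4530


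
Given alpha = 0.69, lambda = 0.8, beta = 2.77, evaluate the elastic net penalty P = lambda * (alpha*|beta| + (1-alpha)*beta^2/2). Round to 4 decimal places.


alpha * |beta| = 0.69 * 2.77 = 1.9113.
(1-alpha) * beta^2/2 = 0.31 * 7.6729/2 = 1.1893.
Total = 0.8 * (1.9113 + 1.1893) = 2.4805.

2.4805


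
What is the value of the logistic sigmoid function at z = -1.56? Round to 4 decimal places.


exp(1.5600) = 4.7588.
1 + exp(-z) = 5.7588.
sigmoid = 1/5.7588 = 0.1736.

0.1736


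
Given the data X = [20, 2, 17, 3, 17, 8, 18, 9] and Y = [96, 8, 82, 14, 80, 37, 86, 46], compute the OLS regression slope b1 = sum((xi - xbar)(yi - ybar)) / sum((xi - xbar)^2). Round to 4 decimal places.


Calculate xbar = 11.7500, ybar = 56.1250.
S_xx = 355.5000, S_xy = 1714.2500.
Using b1 = S_xy / S_xx = 1714.2500 / 355.5000, we get b1 = 4.8221.

4.8221


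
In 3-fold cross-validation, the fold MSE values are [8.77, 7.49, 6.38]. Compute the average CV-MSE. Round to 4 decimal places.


Total MSE across folds = 22.6400.
CV-MSE = 22.6400/3 = 7.5467.

7.5467


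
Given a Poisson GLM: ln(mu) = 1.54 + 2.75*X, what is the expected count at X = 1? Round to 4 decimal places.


eta = 1.54 + 2.75 * 1 = 4.2900.
mu = exp(4.2900) = 72.9665.

72.9665


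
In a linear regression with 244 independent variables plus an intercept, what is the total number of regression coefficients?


Each predictor gets one coefficient, plus one intercept.
Total parameters = 244 + 1 = 245.

245


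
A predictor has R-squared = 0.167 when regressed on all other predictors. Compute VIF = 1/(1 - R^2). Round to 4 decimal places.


Using VIF = 1/(1 - R^2_j):
1 - 0.167 = 0.833.
VIF = 1.2005.

1.2005


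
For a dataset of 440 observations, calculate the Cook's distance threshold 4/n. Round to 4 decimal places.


Cook's distance cutoff = 4/n = 4/440.
= 0.0091.

0.0091


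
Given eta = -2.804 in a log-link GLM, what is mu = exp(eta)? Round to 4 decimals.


Apply the inverse link:
mu = e^-2.804 = 0.0606.

0.0606


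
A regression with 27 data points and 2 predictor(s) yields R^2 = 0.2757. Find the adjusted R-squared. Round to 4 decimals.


Plug in: Adj R^2 = 1 - (1 - 0.2757) * 26/24.
= 1 - 0.7243 * 26/24
= 1 - 18.8318 / 24
= 1 - 0.7847 = 0.2153.

0.2153


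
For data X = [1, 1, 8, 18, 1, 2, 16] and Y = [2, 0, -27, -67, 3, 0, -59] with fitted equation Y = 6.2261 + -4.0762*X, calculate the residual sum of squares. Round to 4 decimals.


For each point, residual = actual - predicted.
Residuals: [-0.1499, -2.1499, -0.6165, 0.1455, 0.8501, 1.9263, -0.0069].
Sum of squared residuals = 9.4791.

9.4791


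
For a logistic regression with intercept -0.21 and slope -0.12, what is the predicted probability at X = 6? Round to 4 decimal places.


Linear predictor: z = -0.21 + -0.12 * 6 = -0.9300.
P = 1/(1 + exp(0.9300)) = 1/(1 + 2.5345) = 0.2829.

0.2829


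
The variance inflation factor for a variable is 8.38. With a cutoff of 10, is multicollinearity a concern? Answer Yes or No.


Compare VIF = 8.38 to the threshold of 10.
8.38 < 10, so the answer is No.

No


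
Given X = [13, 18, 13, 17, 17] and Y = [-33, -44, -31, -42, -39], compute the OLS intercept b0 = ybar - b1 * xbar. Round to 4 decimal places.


Compute b1 = -2.2672 from the OLS formula.
With xbar = 15.6000 and ybar = -37.8000, the intercept is:
b0 = -37.8000 - -2.2672 * 15.6000 = -2.4310.

-2.4310


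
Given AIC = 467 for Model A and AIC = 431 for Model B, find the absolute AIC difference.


Absolute difference = |467 - 431| = 36.
The model with lower AIC (B) is preferred.

36


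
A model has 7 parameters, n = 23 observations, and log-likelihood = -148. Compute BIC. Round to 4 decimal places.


Compute k*ln(n) = 7*ln(23) = 7*3.135494 = 21.948458.
Then -2*loglik = 296.
BIC = 21.948458 + 296 = 317.948458, which rounds to 317.9485.

317.9485


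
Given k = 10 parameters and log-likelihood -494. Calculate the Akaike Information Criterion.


AIC = 2*10 - 2*(-494).
= 20 + 988 = 1008.

1008


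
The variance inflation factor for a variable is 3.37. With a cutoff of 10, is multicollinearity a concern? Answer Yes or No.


Compare VIF = 3.37 to the threshold of 10.
3.37 < 10, so the answer is No.

No


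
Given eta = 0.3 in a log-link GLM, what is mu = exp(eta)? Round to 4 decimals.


The inverse log link gives:
mu = exp(0.3) = 1.3499.

1.3499


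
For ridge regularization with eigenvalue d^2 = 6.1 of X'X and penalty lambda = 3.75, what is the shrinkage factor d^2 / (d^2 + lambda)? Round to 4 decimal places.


d^2 + lambda = 6.1 + 3.75 = 9.8500.
Shrinkage factor = 6.1/9.8500 = 0.6193.

0.6193


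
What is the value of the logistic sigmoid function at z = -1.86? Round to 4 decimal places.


Compute exp(1.8600) = 6.4237.
Sigmoid = 1 / (1 + 6.4237) = 1 / 7.4237 = 0.1347.

0.1347


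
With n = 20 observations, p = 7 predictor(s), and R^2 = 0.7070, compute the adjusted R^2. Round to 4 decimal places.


Using the formula:
(1 - 0.7070) = 0.2930.
Multiply by 19/12: 0.2930 * 19 = 5.5670, then 5.5670 / 12 = 0.4639.
Adj R^2 = 1 - 0.4639 = 0.5361.

0.5361


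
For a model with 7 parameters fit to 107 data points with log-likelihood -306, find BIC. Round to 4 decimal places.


k * ln(n) = 7 * ln(107) = 7 * 4.672829 = 32.709803.
-2 * loglik = -2 * (-306) = 612.
BIC = 32.709803 + 612 = 644.709803, which rounds to 644.7098.

644.7098


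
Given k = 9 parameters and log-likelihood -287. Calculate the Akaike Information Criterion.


AIC = 2*9 - 2*(-287).
= 18 + 574 = 592.

592


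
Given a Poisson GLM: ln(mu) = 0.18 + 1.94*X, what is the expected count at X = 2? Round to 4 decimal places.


eta = 0.18 + 1.94 * 2 = 4.0600.
mu = exp(4.0600) = 57.9743.

57.9743


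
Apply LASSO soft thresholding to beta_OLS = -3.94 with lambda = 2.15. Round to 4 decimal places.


Check: |-3.94| = 3.94 vs lambda = 2.15.
Since |beta| > lambda, coefficient = sign(beta)*(|beta| - lambda) = -1.7900.
Soft-thresholded coefficient = -1.7900.

-1.7900


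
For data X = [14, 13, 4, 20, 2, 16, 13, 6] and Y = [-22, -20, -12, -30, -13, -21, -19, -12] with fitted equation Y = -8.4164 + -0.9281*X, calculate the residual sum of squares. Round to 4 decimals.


For each point, residual = actual - predicted.
Residuals: [-0.5902, 0.4817, 0.1288, -3.0216, -2.7274, 2.2660, 1.4817, 1.9850].
Sum of squared residuals = 28.4362.

28.4362


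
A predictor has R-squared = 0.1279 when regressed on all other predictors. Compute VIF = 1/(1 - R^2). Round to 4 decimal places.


Denominator: 1 - 0.1279 = 0.8721.
VIF = 1 / 0.8721 = 1.1467.

1.1467


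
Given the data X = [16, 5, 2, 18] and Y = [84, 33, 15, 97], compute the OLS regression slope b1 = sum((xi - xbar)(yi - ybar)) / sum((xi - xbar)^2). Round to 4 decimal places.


The sample means are xbar = 10.2500 and ybar = 57.2500.
Compute S_xx = 188.7500 and S_xy = 937.7500.
Slope b1 = S_xy / S_xx = 937.7500 / 188.7500 = 4.9682.

4.9682


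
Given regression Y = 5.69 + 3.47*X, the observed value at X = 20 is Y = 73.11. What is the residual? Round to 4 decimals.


Compute yhat = 5.69 + (3.47)(20) = 75.0900.
Residual = actual - predicted = 73.11 - 75.0900 = -1.9800.

-1.9800


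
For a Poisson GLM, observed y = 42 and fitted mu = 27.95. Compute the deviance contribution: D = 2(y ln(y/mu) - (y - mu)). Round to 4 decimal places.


First: ln(42/27.95) = 0.407252.
Then: 42 * 0.407252 = 17.104584.
y - mu = 42 - 27.95 = 14.05.
D = 2(17.104584 - 14.05) = 6.109168, which rounds to 6.1092.

6.1092


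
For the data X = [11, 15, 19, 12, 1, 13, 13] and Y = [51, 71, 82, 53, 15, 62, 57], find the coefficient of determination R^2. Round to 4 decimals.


The fitted line is Y = 10.3626 + 3.7912*X.
SSres = 36.9231, SStot = 2652.8571.
R^2 = 1 - SSres/SStot = 0.9861.

0.9861


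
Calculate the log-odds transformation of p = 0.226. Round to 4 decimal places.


Compute the odds: 0.226/0.774 = 0.2920.
Take the natural log: ln(0.2920) = -1.2310.

-1.2310


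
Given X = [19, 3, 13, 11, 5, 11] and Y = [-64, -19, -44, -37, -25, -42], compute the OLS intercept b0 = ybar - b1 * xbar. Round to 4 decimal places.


First find the slope: b1 = -2.7339.
Means: xbar = 10.3333, ybar = -38.5000.
b0 = ybar - b1 * xbar = -38.5000 - -2.7339 * 10.3333 = -10.2500.

-10.2500


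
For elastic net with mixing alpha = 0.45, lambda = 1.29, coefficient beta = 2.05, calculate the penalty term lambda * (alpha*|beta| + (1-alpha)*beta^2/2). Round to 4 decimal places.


alpha * |beta| = 0.45 * 2.05 = 0.9225.
(1-alpha) * beta^2/2 = 0.55 * 4.2025/2 = 1.1557.
Total = 1.29 * (0.9225 + 1.1557) = 2.6809.

2.6809


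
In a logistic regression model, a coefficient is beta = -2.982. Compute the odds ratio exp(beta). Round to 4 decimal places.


Odds ratio = exp(beta) = exp(-2.982).
= 0.0507.

0.0507


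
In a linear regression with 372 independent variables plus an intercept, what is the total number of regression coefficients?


Including the intercept, the model has 372 predictor coefficients + 1 intercept.
Total = 373.

373


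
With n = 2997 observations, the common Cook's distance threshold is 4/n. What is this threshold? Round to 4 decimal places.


Using the rule of thumb:
Threshold = 4 / 2997 = 0.0013.

0.0013


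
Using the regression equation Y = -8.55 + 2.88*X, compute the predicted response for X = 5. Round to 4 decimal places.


Substitute X = 5 into the equation:
Y = -8.55 + 2.88 * 5 = -8.55 + 14.4000 = 5.8500.

5.8500


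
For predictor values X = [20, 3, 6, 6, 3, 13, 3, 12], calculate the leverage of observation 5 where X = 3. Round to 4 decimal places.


Compute xbar = 8.2500 with n = 8 observations.
SXX = 267.5000.
Leverage = 1/8 + (3 - 8.2500)^2/267.5000 = 0.2280.

0.2280


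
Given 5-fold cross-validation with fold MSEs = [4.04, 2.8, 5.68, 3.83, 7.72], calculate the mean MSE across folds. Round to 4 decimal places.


Add all fold MSEs: 24.0700.
Divide by k = 5: 24.0700/5 = 4.8140.

4.8140


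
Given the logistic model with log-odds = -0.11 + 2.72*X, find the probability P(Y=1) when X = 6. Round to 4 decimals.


z = -0.11 + 2.72 * 6 = 16.2100.
Sigmoid: P = 1 / (1 + exp(-16.2100)) = 1.0000.

1.0000


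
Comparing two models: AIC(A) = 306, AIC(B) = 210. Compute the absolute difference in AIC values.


Absolute difference = |306 - 210| = 96.
The model with lower AIC (B) is preferred.

96


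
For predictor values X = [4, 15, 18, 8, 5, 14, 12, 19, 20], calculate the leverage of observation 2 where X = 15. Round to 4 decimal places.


n = 9, xbar = 12.7778.
SXX = sum((xi - xbar)^2) = 285.5556.
h = 1/9 + (15 - 12.7778)^2 / 285.5556 = 0.1284.

0.1284


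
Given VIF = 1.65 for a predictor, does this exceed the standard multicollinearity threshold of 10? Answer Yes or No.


Compare VIF = 1.65 to the threshold of 10.
1.65 < 10, so the answer is No.

No


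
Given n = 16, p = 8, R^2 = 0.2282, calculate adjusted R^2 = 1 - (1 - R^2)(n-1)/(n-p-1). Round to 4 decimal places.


Adjusted R^2 = 1 - (1 - R^2) * (n-1)/(n-p-1).
(1 - R^2) = 0.7718.
(n-1)/(n-p-1) = 15/7.
(1 - R^2) * (n-1) = 0.7718 * 15 = 11.5770.
Divide by (n-p-1): 11.5770 / 7 = 1.6539.
Adj R^2 = 1 - 1.6539 = -0.6539.

-0.6539


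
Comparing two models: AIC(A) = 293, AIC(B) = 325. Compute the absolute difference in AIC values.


Compute |293 - 325| = 32.
Model A has the smaller AIC.

32


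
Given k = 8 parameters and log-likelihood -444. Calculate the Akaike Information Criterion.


AIC = 2k - 2*loglik = 2(8) - 2(-444).
= 16 + 888 = 904.

904


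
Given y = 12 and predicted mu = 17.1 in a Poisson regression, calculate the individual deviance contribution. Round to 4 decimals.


y/mu = 12/17.1 = 0.701754 (approx.), and ln(12/17.1) = -0.354172.
y * ln(y/mu) = 12 * -0.354172 = -4.250064.
y - mu = -5.1.
D = 2 * (-4.250064 - -5.1) = 1.699872, which rounds to 1.6999.

1.6999


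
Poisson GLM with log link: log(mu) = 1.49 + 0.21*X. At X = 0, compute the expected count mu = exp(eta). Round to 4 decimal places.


eta = 1.49 + 0.21 * 0 = 1.4900.
mu = exp(1.4900) = 4.4371.

4.4371


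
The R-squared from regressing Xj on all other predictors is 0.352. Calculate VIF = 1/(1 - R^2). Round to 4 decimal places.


Denominator: 1 - 0.352 = 0.648.
VIF = 1 / 0.648 = 1.5432.

1.5432


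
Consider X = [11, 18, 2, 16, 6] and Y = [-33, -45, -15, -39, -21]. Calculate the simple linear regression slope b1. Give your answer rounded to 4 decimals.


First compute the means: xbar = 10.6000, ybar = -30.6000.
Then S_xx = sum((xi - xbar)^2) = 179.2000.
S_xy = sum((xi - xbar)(yi - ybar)) = -331.2000.
b1 = S_xy / S_xx = -331.2000 / 179.2000 = -1.8482.

-1.8482


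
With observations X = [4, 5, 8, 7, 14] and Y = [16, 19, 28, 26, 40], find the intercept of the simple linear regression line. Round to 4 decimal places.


First find the slope: b1 = 2.3627.
Means: xbar = 7.6000, ybar = 25.8000.
b0 = ybar - b1 * xbar = 25.8000 - 2.3627 * 7.6000 = 7.8431.

7.8431


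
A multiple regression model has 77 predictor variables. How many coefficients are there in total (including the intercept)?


Including the intercept, the model has 77 predictor coefficients + 1 intercept.
Total = 78.

78


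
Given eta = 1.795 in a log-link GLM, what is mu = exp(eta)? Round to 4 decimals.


mu = exp(eta) = exp(1.795).
= 6.0195.

6.0195


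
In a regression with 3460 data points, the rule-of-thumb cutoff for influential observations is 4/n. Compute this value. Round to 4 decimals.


Cook's distance cutoff = 4/n = 4/3460.
= 0.0012.

0.0012


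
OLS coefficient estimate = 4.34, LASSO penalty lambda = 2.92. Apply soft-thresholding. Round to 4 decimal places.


Check: |4.34| = 4.34 vs lambda = 2.92.
Since |beta| > lambda, coefficient = sign(beta)*(|beta| - lambda) = 1.4200.
Soft-thresholded coefficient = 1.4200.

1.4200


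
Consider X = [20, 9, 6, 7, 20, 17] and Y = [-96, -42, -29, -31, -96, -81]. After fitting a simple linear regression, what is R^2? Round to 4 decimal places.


After computing the OLS fit (b0=1.7603, b1=-4.8805):
SSres = 4.2669, SStot = 5121.5000.
R^2 = 1 - 4.2669/5121.5000 = 0.9992.

0.9992


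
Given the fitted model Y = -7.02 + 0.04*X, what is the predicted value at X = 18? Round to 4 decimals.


Predicted value:
Y = -7.02 + (0.04)(18) = -7.02 + 0.7200 = -6.3000.

-6.3000


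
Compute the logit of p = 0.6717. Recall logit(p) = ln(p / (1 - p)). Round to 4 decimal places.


The odds are p/(1-p) = 0.6717 / 0.3283 = 2.0460.
logit(p) = ln(2.0460) = 0.7159.

0.7159


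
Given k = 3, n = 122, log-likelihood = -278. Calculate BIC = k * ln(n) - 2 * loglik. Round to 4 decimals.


ln(122) = 4.804021.
k * ln(n) = 3 * 4.804021 = 14.412063.
-2L = 556.
BIC = 14.412063 + 556 = 570.412063, which rounds to 570.4121.

570.4121


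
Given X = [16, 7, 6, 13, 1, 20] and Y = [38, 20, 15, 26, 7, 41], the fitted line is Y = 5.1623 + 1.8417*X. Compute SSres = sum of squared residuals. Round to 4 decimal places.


Compute predicted values, then residuals = yi - yhat_i.
Residuals: [3.3705, 1.9458, -1.2125, -3.1044, -0.0040, -0.9963].
SSres = sum(residual^2) = 27.2465.

27.2465


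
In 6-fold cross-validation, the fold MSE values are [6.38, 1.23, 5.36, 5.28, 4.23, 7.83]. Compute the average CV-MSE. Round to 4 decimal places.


Sum of fold MSEs = 30.3100.
Average = 30.3100 / 6 = 5.0517.

5.0517


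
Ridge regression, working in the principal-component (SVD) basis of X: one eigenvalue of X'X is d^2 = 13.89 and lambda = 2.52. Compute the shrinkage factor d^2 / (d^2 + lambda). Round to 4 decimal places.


Denominator = d^2 + lambda = 13.89 + 2.52 = 16.4100.
Shrinkage = 13.89 / 16.4100 = 0.8464.

0.8464


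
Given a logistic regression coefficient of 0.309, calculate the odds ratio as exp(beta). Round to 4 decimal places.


exp(0.309) = 1.3621.
So the odds ratio is 1.3621.

1.3621


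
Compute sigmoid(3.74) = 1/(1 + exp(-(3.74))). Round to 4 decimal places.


exp(-3.7400) = 0.0238.
1 + exp(-z) = 1.0238.
sigmoid = 1/1.0238 = 0.9768.

0.9768


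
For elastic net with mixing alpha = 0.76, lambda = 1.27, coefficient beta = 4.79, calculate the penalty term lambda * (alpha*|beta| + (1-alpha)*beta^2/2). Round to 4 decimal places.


L1 component = 0.76 * |4.79| = 3.6404.
L2 component = 0.24 * 4.79^2 / 2 = 2.7533.
Penalty = 1.27 * (3.6404 + 2.7533) = 1.27 * 6.3937 = 8.1200.

8.1200


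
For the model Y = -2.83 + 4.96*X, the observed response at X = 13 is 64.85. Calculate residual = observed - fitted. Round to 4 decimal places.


Fitted value at X = 13 is yhat = -2.83 + 4.96*13 = 61.6500.
Residual = 64.85 - 61.6500 = 3.2000.

3.2000


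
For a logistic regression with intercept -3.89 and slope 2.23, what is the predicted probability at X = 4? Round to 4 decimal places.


z = -3.89 + 2.23 * 4 = 5.0300.
Sigmoid: P = 1 / (1 + exp(-5.0300)) = 0.9935.

0.9935


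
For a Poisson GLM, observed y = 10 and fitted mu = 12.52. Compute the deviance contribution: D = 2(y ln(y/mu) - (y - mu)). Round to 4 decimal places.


First: ln(10/12.52) = -0.224742.
Then: 10 * -0.224742 = -2.247420.
y - mu = 10 - 12.52 = -2.52.
D = 2(-2.247420 - -2.52) = 0.545160, which rounds to 0.5452.

0.5452


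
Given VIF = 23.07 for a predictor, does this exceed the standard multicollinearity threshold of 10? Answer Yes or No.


Check: VIF = 23.07 vs threshold = 10.
Since 23.07 >= 10, the answer is Yes.

Yes


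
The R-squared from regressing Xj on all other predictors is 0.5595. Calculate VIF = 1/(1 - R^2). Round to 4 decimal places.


Denominator: 1 - 0.5595 = 0.4405.
VIF = 1 / 0.4405 = 2.2701.

2.2701


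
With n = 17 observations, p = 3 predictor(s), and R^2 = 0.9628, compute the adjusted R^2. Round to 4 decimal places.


Adjusted R^2 = 1 - (1 - R^2) * (n-1)/(n-p-1).
(1 - R^2) = 0.0372.
(n-1)/(n-p-1) = 16/13.
(1 - R^2) * (n-1) = 0.0372 * 16 = 0.5952.
Divide by (n-p-1): 0.5952 / 13 = 0.0458.
Adj R^2 = 1 - 0.0458 = 0.9542.

0.9542


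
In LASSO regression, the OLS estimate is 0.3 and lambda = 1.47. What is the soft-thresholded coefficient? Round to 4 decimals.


Check: |0.3| = 0.3 vs lambda = 1.47.
Since |beta| <= lambda, the coefficient is set to 0.
Soft-thresholded coefficient = 0.0000.

0.0000


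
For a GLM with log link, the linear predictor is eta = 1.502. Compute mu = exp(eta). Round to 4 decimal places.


mu = exp(eta) = exp(1.502).
= 4.4907.

4.4907


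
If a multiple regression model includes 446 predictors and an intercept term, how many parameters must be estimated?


Including the intercept, the model has 446 predictor coefficients + 1 intercept.
Total = 447.

447
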